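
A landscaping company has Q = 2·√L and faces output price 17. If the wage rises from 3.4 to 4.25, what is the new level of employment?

L* = 16

From P·MP_L = w with MP_L = L^(-1/2), the labor demand is L(w) = (17/w)^(2).
At w = 3.4: L = 25. At w = 4.25: L = 16.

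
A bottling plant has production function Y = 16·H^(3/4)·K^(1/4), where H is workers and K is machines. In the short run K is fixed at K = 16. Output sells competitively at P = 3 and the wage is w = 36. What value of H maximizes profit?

With K = 16, MP_H = (3/4)·16·H^(-1/4)·16^(1/4) = 24·H^(-1/4).
Profit maximization for a price taker requires P·MP_H = w: 3·24·H^(-1/4) = 36.
So H^(-1/4) = 0.5, which gives H = 16.

H* = 16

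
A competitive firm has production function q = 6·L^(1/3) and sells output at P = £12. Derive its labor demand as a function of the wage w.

L(w) = (24/w)^(3/2)

MP_L = (1/3)·6·L^(-2/3) = 2·L^(-2/3).
Setting P·MP_L = w: 24·L^(-2/3) = w.
Solving for L: L^(-2/3) = w/24, so L = (24/w)^(3/2).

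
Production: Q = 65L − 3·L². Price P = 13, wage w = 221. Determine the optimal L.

The marginal product of L is MP_L = 65 − 6L.
A price-taking firm hires until the value of the marginal product equals the wage: P·MP_L = w, so 13·(65 − 6L) = 221.
Then 65 − 6L = 17, giving L = 8.

L* = 8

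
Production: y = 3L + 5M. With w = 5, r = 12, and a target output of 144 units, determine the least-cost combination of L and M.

L* = 48, M* = 0

The inputs are perfect substitutes, so the firm uses whichever has the lower cost per unit of output.
Cost per unit of output via L is w/3 = 5/3; via M it is r/5 = 2.4. L is cheaper.
Producing y = 144 with L alone: L = 48, M = 0.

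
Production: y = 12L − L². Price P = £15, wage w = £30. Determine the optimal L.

L* = 5

The marginal product of L is MP_L = 12 − 2L.
A price-taking firm hires until the value of the marginal product equals the wage: P·MP_L = w, so 15·(12 − 2L) = 30.
Then 12 − 2L = 2, giving L = 5.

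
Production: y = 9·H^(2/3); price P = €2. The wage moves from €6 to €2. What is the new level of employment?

H* = 216

From P·MP_H = w with MP_H = 6·H^(-1/3), the labor demand is H(w) = (12/w)^(3).
At w = 6: H = 8. At w = 2: H = 216.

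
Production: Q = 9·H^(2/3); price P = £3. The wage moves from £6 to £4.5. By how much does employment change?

From P·MP_H = w with MP_H = 6·H^(-1/3), the labor demand is H(w) = (18/w)^(3).
At w = 6: H = 27. At w = 4.5: H = 64.
ΔH = 64 − 27 = 37.

ΔH = 37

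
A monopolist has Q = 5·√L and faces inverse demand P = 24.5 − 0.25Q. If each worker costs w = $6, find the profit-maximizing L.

L* = 25

Marginal revenue from the inverse demand is MR = 24.5 − 0.5Q.
The marginal product is MP_L = 2.5·L^(-1/2).
A monopolist hires until marginal revenue product equals the wage: MR·MP_L = w.
At L, Q = 5·√L. Substituting and solving: (24.5 − 2.5·√L)·2.5·L^(-1/2) = 6 gives L = 25.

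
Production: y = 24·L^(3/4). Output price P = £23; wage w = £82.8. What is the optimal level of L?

MP_L = (3/4)·24·L^(-1/4) = 18·L^(-1/4).
Profit maximization for a price taker requires P·MP_L = w: 23·18·L^(-1/4) = 82.8.
So L^(-1/4) = 0.2, which gives L = 625.

L* = 625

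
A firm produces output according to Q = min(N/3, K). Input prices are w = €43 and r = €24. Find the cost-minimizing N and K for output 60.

With a fixed-proportions technology, the cost-minimizing bundle uses no slack in either input: N/3 = K = Q.
So N = 3·60 = 180 and K = 60.

N* = 180, K* = 60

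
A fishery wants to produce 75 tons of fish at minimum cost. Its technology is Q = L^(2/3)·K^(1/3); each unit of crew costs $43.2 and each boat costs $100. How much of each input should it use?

L* = 125, K* = 27

Cost minimization requires the marginal rate of technical substitution to equal the input-price ratio: MP_L/MP_K = w/r.
Here MP_L/MP_K = (2/3)·(K/L)/(1/3) = 2·(K/L). Setting this equal to 43.2/100 = 0.432 gives K = 0.216L.
Substituting into Q = 75: L^(2/3)·(0.216L)^(1/3) = 75.
Solving, L = 125 and K = 27.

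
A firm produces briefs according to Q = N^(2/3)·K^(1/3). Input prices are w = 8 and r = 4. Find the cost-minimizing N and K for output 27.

Cost minimization requires the marginal rate of technical substitution to equal the input-price ratio: MP_N/MP_K = w/r.
Here MP_N/MP_K = (2/3)·(K/N)/(1/3) = 2·(K/N). Setting this equal to 8/4 = 2 gives K = N.
Substituting into Q = 27: N^(2/3)·(N)^(1/3) = 27.
Solving, N = 27 and K = 27.

N* = 27, K* = 27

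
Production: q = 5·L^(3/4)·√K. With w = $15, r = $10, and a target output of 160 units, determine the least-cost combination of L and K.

Cost minimization requires the marginal rate of technical substitution to equal the input-price ratio: MP_L/MP_K = w/r.
Here MP_L/MP_K = (3/4)·(K/L)/(1/2) = 1.5·(K/L). Setting this equal to 15/10 = 1.5 gives K = L.
Substituting into q = 160: 5·L^(3/4)·(L)^(1/2) = 160.
Solving, L = 16 and K = 16.

L* = 16, K* = 16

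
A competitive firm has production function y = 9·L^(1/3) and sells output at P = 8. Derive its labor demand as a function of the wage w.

L(w) = (24/w)^(3/2)

MP_L = (1/3)·9·L^(-2/3) = 3·L^(-2/3).
Setting P·MP_L = w: 24·L^(-2/3) = w.
Solving for L: L^(-2/3) = w/24, so L = (24/w)^(3/2).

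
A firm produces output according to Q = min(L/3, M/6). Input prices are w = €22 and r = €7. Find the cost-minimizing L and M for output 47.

L* = 141, M* = 282

With a fixed-proportions technology, the cost-minimizing bundle uses no slack in either input: L/3 = M/6 = Q.
So L = 3·47 = 141 and M = 6·47 = 282.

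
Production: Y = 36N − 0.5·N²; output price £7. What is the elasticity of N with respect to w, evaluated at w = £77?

From P·MP_N = w with MP_N = 36 − N, labor demand is N(w) = 36 − w/7.
dN/dw = −1/(7) = -1/7.
At w = 77, N = 25, so ε = (dN/dw)·(w/N) = (-1/7)·(77/25) = -0.44.

ε = -0.44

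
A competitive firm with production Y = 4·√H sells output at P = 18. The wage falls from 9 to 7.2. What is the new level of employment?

From P·MP_H = w with MP_H = 2·H^(-1/2), the labor demand is H(w) = (36/w)^(2).
At w = 9: H = 16. At w = 7.2: H = 25.

H* = 25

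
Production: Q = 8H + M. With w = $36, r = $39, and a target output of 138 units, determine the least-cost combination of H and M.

H* = 17.25, M* = 0

The inputs are perfect substitutes, so the firm uses whichever has the lower cost per unit of output.
Cost per unit of output via H is 4.5; via M it is 39. H is cheaper.
Producing Q = 138 with H alone: H = 17.25, M = 0.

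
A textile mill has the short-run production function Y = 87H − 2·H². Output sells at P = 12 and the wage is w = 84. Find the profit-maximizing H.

H* = 20

The marginal product of H is MP_H = 87 − 4H.
A price-taking firm hires until the value of the marginal product equals the wage: P·MP_H = w, so 12·(87 − 4H) = 84.
Then 87 − 4H = 7, giving H = 20.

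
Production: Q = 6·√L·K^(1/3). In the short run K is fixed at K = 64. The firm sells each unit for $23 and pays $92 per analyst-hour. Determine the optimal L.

With K = 64, MP_L = (1/2)·6·L^(-1/2)·64^(1/3) = 12·L^(-1/2).
Profit maximization for a price taker requires P·MP_L = w: 23·12·L^(-1/2) = 92.
So L^(-1/2) = 1/3, which gives L = 9.

L* = 9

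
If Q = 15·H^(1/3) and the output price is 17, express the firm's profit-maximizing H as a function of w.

MP_H = (1/3)·15·H^(-2/3) = 5·H^(-2/3).
Setting P·MP_H = w: 85·H^(-2/3) = w.
Solving for H: H^(-2/3) = w/85, so H = (85/w)^(3/2).

H(w) = (85/w)^(3/2)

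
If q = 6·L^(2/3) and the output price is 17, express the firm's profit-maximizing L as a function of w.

MP_L = (2/3)·6·L^(-1/3) = 4·L^(-1/3).
Setting P·MP_L = w: 68·L^(-1/3) = w.
Solving for L: L^(-1/3) = w/68, so L = (68/w)^(3).

L(w) = 314432/w³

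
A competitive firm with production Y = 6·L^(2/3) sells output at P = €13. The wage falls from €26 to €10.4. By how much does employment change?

From P·MP_L = w with MP_L = 4·L^(-1/3), the labor demand is L(w) = (52/w)^(3).
At w = 26: L = 8. At w = 10.4: L = 125.
ΔL = 125 − 8 = 117.

ΔL = 117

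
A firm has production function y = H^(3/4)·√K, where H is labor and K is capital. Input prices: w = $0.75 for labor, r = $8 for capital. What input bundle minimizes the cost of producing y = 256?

Cost minimization requires the marginal rate of technical substitution to equal the input-price ratio: MP_H/MP_K = w/r.
Here MP_H/MP_K = (3/4)·(K/H)/(1/2) = 1.5·(K/H). Setting this equal to 0.75/8 = 0.09375 gives K = 0.0625H.
Substituting into y = 256: H^(3/4)·(0.0625H)^(1/2) = 256.
Solving, H = 256 and K = 16.

H* = 256, K* = 16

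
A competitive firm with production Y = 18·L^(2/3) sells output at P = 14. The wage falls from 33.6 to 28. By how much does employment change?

ΔL = 91

From P·MP_L = w with MP_L = 12·L^(-1/3), the labor demand is L(w) = (168/w)^(3).
At w = 33.6: L = 125. At w = 28: L = 216.
ΔL = 216 − 125 = 91.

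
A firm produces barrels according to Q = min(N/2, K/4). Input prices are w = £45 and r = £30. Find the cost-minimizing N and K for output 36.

N* = 72, K* = 144

With a fixed-proportions technology, the cost-minimizing bundle uses no slack in either input: N/2 = K/4 = Q.
So N = 2·36 = 72 and K = 4·36 = 144.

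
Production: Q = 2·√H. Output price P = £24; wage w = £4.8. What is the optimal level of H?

H* = 25

MP_H = (1/2)·2·H^(-1/2) = H^(-1/2).
Profit maximization for a price taker requires P·MP_H = w: 24·H^(-1/2) = 4.8.
So H^(-1/2) = 0.2, which gives H = 25.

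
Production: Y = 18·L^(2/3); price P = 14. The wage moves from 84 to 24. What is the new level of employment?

From P·MP_L = w with MP_L = 12·L^(-1/3), the labor demand is L(w) = (168/w)^(3).
At w = 84: L = 8. At w = 24: L = 343.

L* = 343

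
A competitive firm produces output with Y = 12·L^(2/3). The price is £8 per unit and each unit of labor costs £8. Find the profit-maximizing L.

MP_L = (2/3)·12·L^(-1/3) = 8·L^(-1/3).
Profit maximization for a price taker requires P·MP_L = w: 8·8·L^(-1/3) = 8.
So L^(-1/3) = 0.125, which gives L = 512.

L* = 512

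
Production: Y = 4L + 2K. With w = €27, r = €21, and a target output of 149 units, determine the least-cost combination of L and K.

L* = 37.25, K* = 0

The inputs are perfect substitutes, so the firm uses whichever has the lower cost per unit of output.
Cost per unit of output via L is w/4 = 6.75; via K it is r/2 = 10.5. L is cheaper.
Producing Y = 149 with L alone: L = 37.25, K = 0.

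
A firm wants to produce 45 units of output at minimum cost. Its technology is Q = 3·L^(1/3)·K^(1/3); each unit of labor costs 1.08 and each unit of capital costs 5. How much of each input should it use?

Cost minimization requires the marginal rate of technical substitution to equal the input-price ratio: MP_L/MP_K = w/r.
Here MP_L/MP_K = (1/3)·(K/L)/(1/3) = (K/L). Setting this equal to 1.08/5 = 0.216 gives K = 0.216L.
Substituting into Q = 45: 3·L^(1/3)·(0.216L)^(1/3) = 45.
Solving, L = 125 and K = 27.

L* = 125, K* = 27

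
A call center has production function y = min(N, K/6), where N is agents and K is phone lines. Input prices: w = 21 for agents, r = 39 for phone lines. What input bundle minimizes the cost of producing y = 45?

With a fixed-proportions technology, the cost-minimizing bundle uses no slack in either input: N = K/6 = y.
So N = 45 and K = 6·45 = 270.

N* = 45, K* = 270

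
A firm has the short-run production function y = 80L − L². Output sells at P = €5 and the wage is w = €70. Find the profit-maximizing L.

L* = 33

The marginal product of L is MP_L = 80 − 2L.
A price-taking firm hires until the value of the marginal product equals the wage: P·MP_L = w, so 5·(80 − 2L) = 70.
Then 80 − 2L = 14, giving L = 33.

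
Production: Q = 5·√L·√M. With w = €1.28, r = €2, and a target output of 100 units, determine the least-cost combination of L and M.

Cost minimization requires the marginal rate of technical substitution to equal the input-price ratio: MP_L/MP_M = w/r.
Here MP_L/MP_M = (1/2)·(M/L)/(1/2) = (M/L). Setting this equal to 1.28/2 = 0.64 gives M = 0.64L.
Substituting into Q = 100: 5·L^(1/2)·(0.64L)^(1/2) = 100.
Solving, L = 25 and M = 16.

L* = 25, M* = 16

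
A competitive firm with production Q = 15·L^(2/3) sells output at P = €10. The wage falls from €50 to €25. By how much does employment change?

ΔL = 56

From P·MP_L = w with MP_L = 10·L^(-1/3), the labor demand is L(w) = (100/w)^(3).
At w = 50: L = 8. At w = 25: L = 64.
ΔL = 64 − 8 = 56.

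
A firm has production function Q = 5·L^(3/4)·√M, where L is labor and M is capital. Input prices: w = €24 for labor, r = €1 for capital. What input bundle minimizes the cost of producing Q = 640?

Cost minimization requires the marginal rate of technical substitution to equal the input-price ratio: MP_L/MP_M = w/r.
Here MP_L/MP_M = (3/4)·(M/L)/(1/2) = 1.5·(M/L). Setting this equal to 24/1 = 24 gives M = 16L.
Substituting into Q = 640: 5·L^(3/4)·(16L)^(1/2) = 640.
Solving, L = 16 and M = 256.

L* = 16, M* = 256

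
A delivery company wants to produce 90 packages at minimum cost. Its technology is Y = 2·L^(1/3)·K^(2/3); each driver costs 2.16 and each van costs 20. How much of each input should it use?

Cost minimization requires the marginal rate of technical substitution to equal the input-price ratio: MP_L/MP_K = w/r.
Here MP_L/MP_K = (1/3)·(K/L)/(2/3) = 0.5·(K/L). Setting this equal to 2.16/20 = 0.108 gives K = 0.216L.
Substituting into Y = 90: 2·L^(1/3)·(0.216L)^(2/3) = 90.
Solving, L = 125 and K = 27.

L* = 125, K* = 27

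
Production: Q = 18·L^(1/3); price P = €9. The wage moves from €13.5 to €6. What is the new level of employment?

From P·MP_L = w with MP_L = 6·L^(-2/3), the labor demand is L(w) = (54/w)^(3/2).
At w = 13.5: L = 8. At w = 6: L = 27.

L* = 27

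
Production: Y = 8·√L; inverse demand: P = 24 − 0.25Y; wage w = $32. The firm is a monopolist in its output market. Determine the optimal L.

Marginal revenue from the inverse demand is MR = 24 − 0.5Y.
The marginal product is MP_L = 4·L^(-1/2).
A monopolist hires until marginal revenue product equals the wage: MR·MP_L = w.
At L, Y = 8·√L. Substituting and solving: (24 − 4·√L)·4·L^(-1/2) = 32 gives L = 4.

L* = 4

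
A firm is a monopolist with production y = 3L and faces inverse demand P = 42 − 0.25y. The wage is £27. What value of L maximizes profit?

L* = 22

Marginal revenue from the inverse demand is MR = 42 − 0.5y.
The marginal product is MP_L = 3.
A monopolist hires until marginal revenue product equals the wage: MR·MP_L = w.
(42 − 1.5L)·3 = 27, so L = 22.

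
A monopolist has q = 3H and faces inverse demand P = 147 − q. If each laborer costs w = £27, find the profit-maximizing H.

H* = 23

Marginal revenue from the inverse demand is MR = 147 − 2q.
The marginal product is MP_H = 3.
A monopolist hires until marginal revenue product equals the wage: MR·MP_H = w.
(147 − 6H)·3 = 27, so H = 23.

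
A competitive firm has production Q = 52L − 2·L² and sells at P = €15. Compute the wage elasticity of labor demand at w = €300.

From P·MP_L = w with MP_L = 52 − 4L, labor demand is L(w) = (52 − w/15)/4.
dL/dw = −1/(60) = -1/60.
At w = 300, L = 8, so ε = (dL/dw)·(w/L) = (-1/60)·(300/8) = -0.625.

ε = -0.625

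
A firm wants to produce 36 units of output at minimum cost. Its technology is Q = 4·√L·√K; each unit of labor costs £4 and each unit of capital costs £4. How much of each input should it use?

Cost minimization requires the marginal rate of technical substitution to equal the input-price ratio: MP_L/MP_K = w/r.
Here MP_L/MP_K = (1/2)·(K/L)/(1/2) = (K/L). Setting this equal to 4/4 = 1 gives K = L.
Substituting into Q = 36: 4·L^(1/2)·(L)^(1/2) = 36.
Solving, L = 9 and K = 9.

L* = 9, K* = 9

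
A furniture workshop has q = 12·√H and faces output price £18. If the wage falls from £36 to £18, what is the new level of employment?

H* = 36

From P·MP_H = w with MP_H = 6·H^(-1/2), the labor demand is H(w) = (108/w)^(2).
At w = 36: H = 9. At w = 18: H = 36.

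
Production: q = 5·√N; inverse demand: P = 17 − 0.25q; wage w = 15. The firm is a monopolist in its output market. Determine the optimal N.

Marginal revenue from the inverse demand is MR = 17 − 0.5q.
The marginal product is MP_N = 2.5·N^(-1/2).
A monopolist hires until marginal revenue product equals the wage: MR·MP_N = w.
At N, q = 5·√N. Substituting and solving: (17 − 2.5·√N)·2.5·N^(-1/2) = 15 gives N = 4.

N* = 4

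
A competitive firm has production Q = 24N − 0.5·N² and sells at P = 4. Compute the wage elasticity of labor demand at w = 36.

From P·MP_N = w with MP_N = 24 − N, labor demand is N(w) = 24 − w/4.
dN/dw = −1/(4) = -0.25.
At w = 36, N = 15, so ε = (dN/dw)·(w/N) = (-0.25)·(36/15) = -0.6.

ε = -0.6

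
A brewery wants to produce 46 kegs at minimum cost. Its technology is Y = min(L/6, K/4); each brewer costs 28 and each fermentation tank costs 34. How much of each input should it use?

With a fixed-proportions technology, the cost-minimizing bundle uses no slack in either input: L/6 = K/4 = Y.
So L = 6·46 = 276 and K = 4·46 = 184.

L* = 276, K* = 184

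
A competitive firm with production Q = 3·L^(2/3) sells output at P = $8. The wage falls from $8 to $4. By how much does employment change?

ΔL = 56

From P·MP_L = w with MP_L = 2·L^(-1/3), the labor demand is L(w) = (16/w)^(3).
At w = 8: L = 8. At w = 4: L = 64.
ΔL = 64 − 8 = 56.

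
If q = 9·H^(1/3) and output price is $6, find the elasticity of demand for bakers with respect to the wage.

ε = -1.5

MP_H = (1/3)·9·H^(-2/3), so P·MP_H = w gives 18·H^(-2/3) = w.
Solving, H(w) = (18/w)^(3/2). This is a constant-elasticity form: H ∝ w^(−3/2), so ε = −3/2.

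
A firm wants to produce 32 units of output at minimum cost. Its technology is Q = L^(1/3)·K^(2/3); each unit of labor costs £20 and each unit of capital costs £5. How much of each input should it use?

Cost minimization requires the marginal rate of technical substitution to equal the input-price ratio: MP_L/MP_K = w/r.
Here MP_L/MP_K = (1/3)·(K/L)/(2/3) = 0.5·(K/L). Setting this equal to 20/5 = 4 gives K = 8L.
Substituting into Q = 32: L^(1/3)·(8L)^(2/3) = 32.
Solving, L = 8 and K = 64.

L* = 8, K* = 64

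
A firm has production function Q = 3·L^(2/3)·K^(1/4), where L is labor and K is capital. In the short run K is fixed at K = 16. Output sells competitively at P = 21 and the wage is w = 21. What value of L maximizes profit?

L* = 64

With K = 16, MP_L = (2/3)·3·L^(-1/3)·16^(1/4) = 4·L^(-1/3).
Profit maximization for a price taker requires P·MP_L = w: 21·4·L^(-1/3) = 21.
So L^(-1/3) = 0.25, which gives L = 64.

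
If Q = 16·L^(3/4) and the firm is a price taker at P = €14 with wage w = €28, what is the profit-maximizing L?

L* = 1296

MP_L = (3/4)·16·L^(-1/4) = 12·L^(-1/4).
Profit maximization for a price taker requires P·MP_L = w: 14·12·L^(-1/4) = 28.
So L^(-1/4) = 1/6, which gives L = 1296.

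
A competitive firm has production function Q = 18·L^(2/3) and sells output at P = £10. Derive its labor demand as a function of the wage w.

L(w) = 1728000/w³

MP_L = (2/3)·18·L^(-1/3) = 12·L^(-1/3).
Setting P·MP_L = w: 120·L^(-1/3) = w.
Solving for L: L^(-1/3) = w/120, so L = (120/w)^(3).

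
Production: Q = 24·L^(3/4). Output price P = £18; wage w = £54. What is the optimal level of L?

MP_L = (3/4)·24·L^(-1/4) = 18·L^(-1/4).
Profit maximization for a price taker requires P·MP_L = w: 18·18·L^(-1/4) = 54.
So L^(-1/4) = 1/6, which gives L = 1296.

L* = 1296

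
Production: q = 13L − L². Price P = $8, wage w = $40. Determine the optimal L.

L* = 4

The marginal product of L is MP_L = 13 − 2L.
A price-taking firm hires until the value of the marginal product equals the wage: P·MP_L = w, so 8·(13 − 2L) = 40.
Then 13 − 2L = 5, giving L = 4.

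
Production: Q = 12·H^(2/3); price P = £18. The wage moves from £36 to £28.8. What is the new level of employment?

H* = 125

From P·MP_H = w with MP_H = 8·H^(-1/3), the labor demand is H(w) = (144/w)^(3).
At w = 36: H = 64. At w = 28.8: H = 125.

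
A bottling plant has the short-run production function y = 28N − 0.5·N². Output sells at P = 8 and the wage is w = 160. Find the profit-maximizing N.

The marginal product of N is MP_N = 28 − N.
A price-taking firm hires until the value of the marginal product equals the wage: P·MP_N = w, so 8·(28 − N) = 160.
Then 28 − N = 20, giving N = 8.

N* = 8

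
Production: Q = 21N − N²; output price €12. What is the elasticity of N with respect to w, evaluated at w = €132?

ε = -1.1

From P·MP_N = w with MP_N = 21 − 2N, labor demand is N(w) = (21 − w/12)/2.
dN/dw = −1/(24) = -1/24.
At w = 132, N = 5, so ε = (dN/dw)·(w/N) = (-1/24)·(132/5) = -1.1.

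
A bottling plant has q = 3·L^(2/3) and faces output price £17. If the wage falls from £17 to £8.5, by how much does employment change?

ΔL = 56

From P·MP_L = w with MP_L = 2·L^(-1/3), the labor demand is L(w) = (34/w)^(3).
At w = 17: L = 8. At w = 8.5: L = 64.
ΔL = 64 − 8 = 56.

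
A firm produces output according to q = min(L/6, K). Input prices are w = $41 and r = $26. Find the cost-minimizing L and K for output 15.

With a fixed-proportions technology, the cost-minimizing bundle uses no slack in either input: L/6 = K = q.
So L = 6·15 = 90 and K = 15.

L* = 90, K* = 15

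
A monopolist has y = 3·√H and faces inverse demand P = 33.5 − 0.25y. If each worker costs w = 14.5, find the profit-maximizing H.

Marginal revenue from the inverse demand is MR = 33.5 − 0.5y.
The marginal product is MP_H = 1.5·H^(-1/2).
A monopolist hires until marginal revenue product equals the wage: MR·MP_H = w.
At H, y = 3·√H. Substituting and solving: (33.5 − 1.5·√H)·1.5·H^(-1/2) = 14.5 gives H = 9.

H* = 9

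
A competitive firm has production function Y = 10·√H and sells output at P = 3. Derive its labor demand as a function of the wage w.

H(w) = 225/w²

MP_H = (1/2)·10·H^(-1/2) = 5·H^(-1/2).
Setting P·MP_H = w: 15·H^(-1/2) = w.
Solving for H: H^(-1/2) = w/15, so H = (15/w)^(2).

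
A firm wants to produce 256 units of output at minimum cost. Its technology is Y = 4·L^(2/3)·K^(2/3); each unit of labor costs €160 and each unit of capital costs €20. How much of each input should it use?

Cost minimization requires the marginal rate of technical substitution to equal the input-price ratio: MP_L/MP_K = w/r.
Here MP_L/MP_K = (2/3)·(K/L)/(2/3) = (K/L). Setting this equal to 160/20 = 8 gives K = 8L.
Substituting into Y = 256: 4·L^(2/3)·(8L)^(2/3) = 256.
Solving, L = 8 and K = 64.

L* = 8, K* = 64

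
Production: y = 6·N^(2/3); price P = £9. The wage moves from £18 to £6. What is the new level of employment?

From P·MP_N = w with MP_N = 4·N^(-1/3), the labor demand is N(w) = (36/w)^(3).
At w = 18: N = 8. At w = 6: N = 216.

N* = 216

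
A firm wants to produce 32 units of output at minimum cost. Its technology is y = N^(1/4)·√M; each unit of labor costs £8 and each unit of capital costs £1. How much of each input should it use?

Cost minimization requires the marginal rate of technical substitution to equal the input-price ratio: MP_N/MP_M = w/r.
Here MP_N/MP_M = (1/4)·(M/N)/(1/2) = 0.5·(M/N). Setting this equal to 8/1 = 8 gives M = 16N.
Substituting into y = 32: N^(1/4)·(16N)^(1/2) = 32.
Solving, N = 16 and M = 256.

N* = 16, M* = 256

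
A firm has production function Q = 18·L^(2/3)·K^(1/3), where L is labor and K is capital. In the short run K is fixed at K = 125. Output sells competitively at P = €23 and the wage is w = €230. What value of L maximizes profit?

L* = 216

With K = 125, MP_L = (2/3)·18·L^(-1/3)·125^(1/3) = 60·L^(-1/3).
Profit maximization for a price taker requires P·MP_L = w: 23·60·L^(-1/3) = 230.
So L^(-1/3) = 1/6, which gives L = 216.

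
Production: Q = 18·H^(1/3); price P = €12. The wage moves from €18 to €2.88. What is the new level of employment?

From P·MP_H = w with MP_H = 6·H^(-2/3), the labor demand is H(w) = (72/w)^(3/2).
At w = 18: H = 8. At w = 2.88: H = 125.

H* = 125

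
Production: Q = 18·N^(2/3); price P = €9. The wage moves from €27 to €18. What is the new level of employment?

N* = 216

From P·MP_N = w with MP_N = 12·N^(-1/3), the labor demand is N(w) = (108/w)^(3).
At w = 27: N = 64. At w = 18: N = 216.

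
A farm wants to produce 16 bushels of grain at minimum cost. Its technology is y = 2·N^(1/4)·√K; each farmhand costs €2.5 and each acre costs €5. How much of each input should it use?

Cost minimization requires the marginal rate of technical substitution to equal the input-price ratio: MP_N/MP_K = w/r.
Here MP_N/MP_K = (1/4)·(K/N)/(1/2) = 0.5·(K/N). Setting this equal to 2.5/5 = 0.5 gives K = N.
Substituting into y = 16: 2·N^(1/4)·(N)^(1/2) = 16.
Solving, N = 16 and K = 16.

N* = 16, K* = 16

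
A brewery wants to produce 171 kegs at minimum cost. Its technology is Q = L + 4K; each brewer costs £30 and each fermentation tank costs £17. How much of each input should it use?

The inputs are perfect substitutes, so the firm uses whichever has the lower cost per unit of output.
Cost per unit of output via L is 30; via K it is 4.25. K is cheaper.
Producing Q = 171 with K alone: L = 0, K = 42.75.

L* = 0, K* = 42.75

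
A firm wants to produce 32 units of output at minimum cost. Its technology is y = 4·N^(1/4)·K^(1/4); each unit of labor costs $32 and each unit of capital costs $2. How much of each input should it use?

N* = 16, K* = 256

Cost minimization requires the marginal rate of technical substitution to equal the input-price ratio: MP_N/MP_K = w/r.
Here MP_N/MP_K = (1/4)·(K/N)/(1/4) = (K/N). Setting this equal to 32/2 = 16 gives K = 16N.
Substituting into y = 32: 4·N^(1/4)·(16N)^(1/4) = 32.
Solving, N = 16 and K = 256.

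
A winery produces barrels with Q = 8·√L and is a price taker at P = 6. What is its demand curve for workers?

MP_L = (1/2)·8·L^(-1/2) = 4·L^(-1/2).
Setting P·MP_L = w: 24·L^(-1/2) = w.
Solving for L: L^(-1/2) = w/24, so L = (24/w)^(2).

L(w) = 576/w²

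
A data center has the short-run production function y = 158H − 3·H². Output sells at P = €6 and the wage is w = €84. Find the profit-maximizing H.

The marginal product of H is MP_H = 158 − 6H.
A price-taking firm hires until the value of the marginal product equals the wage: P·MP_H = w, so 6·(158 − 6H) = 84.
Then 158 − 6H = 14, giving H = 24.

H* = 24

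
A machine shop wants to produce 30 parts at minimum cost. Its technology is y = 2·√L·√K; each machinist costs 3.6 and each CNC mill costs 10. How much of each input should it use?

Cost minimization requires the marginal rate of technical substitution to equal the input-price ratio: MP_L/MP_K = w/r.
Here MP_L/MP_K = (1/2)·(K/L)/(1/2) = (K/L). Setting this equal to 3.6/10 = 0.36 gives K = 0.36L.
Substituting into y = 30: 2·L^(1/2)·(0.36L)^(1/2) = 30.
Solving, L = 25 and K = 9.

L* = 25, K* = 9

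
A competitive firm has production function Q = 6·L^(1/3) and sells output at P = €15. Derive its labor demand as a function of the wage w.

MP_L = (1/3)·6·L^(-2/3) = 2·L^(-2/3).
Setting P·MP_L = w: 30·L^(-2/3) = w.
Solving for L: L^(-2/3) = w/30, so L = (30/w)^(3/2).

L(w) = (30/w)^(3/2)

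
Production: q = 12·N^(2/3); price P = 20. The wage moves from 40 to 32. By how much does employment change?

ΔN = 61

From P·MP_N = w with MP_N = 8·N^(-1/3), the labor demand is N(w) = (160/w)^(3).
At w = 40: N = 64. At w = 32: N = 125.
ΔN = 125 − 64 = 61.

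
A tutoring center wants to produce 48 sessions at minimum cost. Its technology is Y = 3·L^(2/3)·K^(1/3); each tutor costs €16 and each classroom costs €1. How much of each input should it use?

L* = 8, K* = 64

Cost minimization requires the marginal rate of technical substitution to equal the input-price ratio: MP_L/MP_K = w/r.
Here MP_L/MP_K = (2/3)·(K/L)/(1/3) = 2·(K/L). Setting this equal to 16/1 = 16 gives K = 8L.
Substituting into Y = 48: 3·L^(2/3)·(8L)^(1/3) = 48.
Solving, L = 8 and K = 64.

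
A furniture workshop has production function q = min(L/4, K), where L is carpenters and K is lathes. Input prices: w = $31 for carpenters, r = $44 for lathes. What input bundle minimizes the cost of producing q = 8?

With a fixed-proportions technology, the cost-minimizing bundle uses no slack in either input: L/4 = K = q.
So L = 4·8 = 32 and K = 8.

L* = 32, K* = 8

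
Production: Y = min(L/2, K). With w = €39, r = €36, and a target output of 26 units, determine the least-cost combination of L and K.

With a fixed-proportions technology, the cost-minimizing bundle uses no slack in either input: L/2 = K = Y.
So L = 2·26 = 52 and K = 26.

L* = 52, K* = 26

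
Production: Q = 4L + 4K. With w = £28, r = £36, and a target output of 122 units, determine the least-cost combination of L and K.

The inputs are perfect substitutes, so the firm uses whichever has the lower cost per unit of output.
Cost per unit of output via L is w/4 = 7; via K it is r/4 = 9. L is cheaper.
Producing Q = 122 with L alone: L = 30.5, K = 0.

L* = 30.5, K* = 0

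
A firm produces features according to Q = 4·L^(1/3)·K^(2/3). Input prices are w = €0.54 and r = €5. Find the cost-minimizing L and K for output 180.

Cost minimization requires the marginal rate of technical substitution to equal the input-price ratio: MP_L/MP_K = w/r.
Here MP_L/MP_K = (1/3)·(K/L)/(2/3) = 0.5·(K/L). Setting this equal to 0.54/5 = 0.108 gives K = 0.216L.
Substituting into Q = 180: 4·L^(1/3)·(0.216L)^(2/3) = 180.
Solving, L = 125 and K = 27.

L* = 125, K* = 27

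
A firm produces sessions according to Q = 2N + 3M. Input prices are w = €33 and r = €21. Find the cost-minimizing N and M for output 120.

N* = 0, M* = 40

The inputs are perfect substitutes, so the firm uses whichever has the lower cost per unit of output.
Cost per unit of output via N is w/2 = 16.5; via M it is r/3 = 7. M is cheaper.
Producing Q = 120 with M alone: N = 0, M = 40.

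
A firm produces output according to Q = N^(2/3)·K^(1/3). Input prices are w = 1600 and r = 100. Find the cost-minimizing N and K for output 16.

N* = 8, K* = 64

Cost minimization requires the marginal rate of technical substitution to equal the input-price ratio: MP_N/MP_K = w/r.
Here MP_N/MP_K = (2/3)·(K/N)/(1/3) = 2·(K/N). Setting this equal to 1600/100 = 16 gives K = 8N.
Substituting into Q = 16: N^(2/3)·(8N)^(1/3) = 16.
Solving, N = 8 and K = 64.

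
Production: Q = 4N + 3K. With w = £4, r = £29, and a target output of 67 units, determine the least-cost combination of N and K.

The inputs are perfect substitutes, so the firm uses whichever has the lower cost per unit of output.
Cost per unit of output via N is w/4 = 1; via K it is r/3 = 29/3. N is cheaper.
Producing Q = 67 with N alone: N = 16.75, K = 0.

N* = 16.75, K* = 0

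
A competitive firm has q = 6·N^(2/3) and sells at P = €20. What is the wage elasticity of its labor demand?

ε = -3

MP_N = (2/3)·6·N^(-1/3), so P·MP_N = w gives 80·N^(-1/3) = w.
Solving, N(w) = (80/w)^(3). This is a constant-elasticity form: N ∝ w^(−3), so ε = −3.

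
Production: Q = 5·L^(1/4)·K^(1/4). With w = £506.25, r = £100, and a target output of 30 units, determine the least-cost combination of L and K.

L* = 16, K* = 81

Cost minimization requires the marginal rate of technical substitution to equal the input-price ratio: MP_L/MP_K = w/r.
Here MP_L/MP_K = (1/4)·(K/L)/(1/4) = (K/L). Setting this equal to 506.25/100 = 5.0625 gives K = 5.0625L.
Substituting into Q = 30: 5·L^(1/4)·(5.0625L)^(1/4) = 30.
Solving, L = 16 and K = 81.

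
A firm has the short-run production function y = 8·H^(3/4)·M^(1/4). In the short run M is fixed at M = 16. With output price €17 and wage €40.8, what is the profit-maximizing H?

With M = 16, MP_H = (3/4)·8·H^(-1/4)·16^(1/4) = 12·H^(-1/4).
Profit maximization for a price taker requires P·MP_H = w: 17·12·H^(-1/4) = 40.8.
So H^(-1/4) = 0.2, which gives H = 625.

H* = 625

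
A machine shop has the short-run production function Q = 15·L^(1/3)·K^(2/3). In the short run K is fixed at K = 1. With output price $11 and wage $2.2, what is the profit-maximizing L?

L* = 125

With K = 1, MP_L = (1/3)·15·L^(-2/3)·1^(2/3) = 5·L^(-2/3).
Profit maximization for a price taker requires P·MP_L = w: 11·5·L^(-2/3) = 2.2.
So L^(-2/3) = 0.04, which gives L = 125.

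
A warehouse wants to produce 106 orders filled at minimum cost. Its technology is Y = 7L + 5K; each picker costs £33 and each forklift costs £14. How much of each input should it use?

L* = 0, K* = 21.2

The inputs are perfect substitutes, so the firm uses whichever has the lower cost per unit of output.
Cost per unit of output via L is w/7 = 33/7; via K it is r/5 = 2.8. K is cheaper.
Producing Y = 106 with K alone: L = 0, K = 21.2.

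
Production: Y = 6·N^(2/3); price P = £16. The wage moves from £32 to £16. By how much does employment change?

ΔN = 56

From P·MP_N = w with MP_N = 4·N^(-1/3), the labor demand is N(w) = (64/w)^(3).
At w = 32: N = 8. At w = 16: N = 64.
ΔN = 64 − 8 = 56.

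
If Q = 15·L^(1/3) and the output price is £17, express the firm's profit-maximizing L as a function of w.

L(w) = (85/w)^(3/2)

MP_L = (1/3)·15·L^(-2/3) = 5·L^(-2/3).
Setting P·MP_L = w: 85·L^(-2/3) = w.
Solving for L: L^(-2/3) = w/85, so L = (85/w)^(3/2).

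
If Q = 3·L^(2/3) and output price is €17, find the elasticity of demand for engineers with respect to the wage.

ε = -3

MP_L = (2/3)·3·L^(-1/3), so P·MP_L = w gives 34·L^(-1/3) = w.
Solving, L(w) = (34/w)^(3). This is a constant-elasticity form: L ∝ w^(−3), so ε = −3.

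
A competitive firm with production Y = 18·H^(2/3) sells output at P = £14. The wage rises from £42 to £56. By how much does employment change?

From P·MP_H = w with MP_H = 12·H^(-1/3), the labor demand is H(w) = (168/w)^(3).
At w = 42: H = 64. At w = 56: H = 27.
ΔH = 27 − 64 = -37.

ΔH = -37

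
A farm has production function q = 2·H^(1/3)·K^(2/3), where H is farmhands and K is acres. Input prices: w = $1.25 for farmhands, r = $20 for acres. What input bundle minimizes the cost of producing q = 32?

H* = 64, K* = 8

Cost minimization requires the marginal rate of technical substitution to equal the input-price ratio: MP_H/MP_K = w/r.
Here MP_H/MP_K = (1/3)·(K/H)/(2/3) = 0.5·(K/H). Setting this equal to 1.25/20 = 0.0625 gives K = 0.125H.
Substituting into q = 32: 2·H^(1/3)·(0.125H)^(2/3) = 32.
Solving, H = 64 and K = 8.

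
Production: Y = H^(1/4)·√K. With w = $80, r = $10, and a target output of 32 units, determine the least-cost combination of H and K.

Cost minimization requires the marginal rate of technical substitution to equal the input-price ratio: MP_H/MP_K = w/r.
Here MP_H/MP_K = (1/4)·(K/H)/(1/2) = 0.5·(K/H). Setting this equal to 80/10 = 8 gives K = 16H.
Substituting into Y = 32: H^(1/4)·(16H)^(1/2) = 32.
Solving, H = 16 and K = 256.

H* = 16, K* = 256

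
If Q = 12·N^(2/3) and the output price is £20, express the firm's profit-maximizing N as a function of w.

N(w) = 4096000/w³

MP_N = (2/3)·12·N^(-1/3) = 8·N^(-1/3).
Setting P·MP_N = w: 160·N^(-1/3) = w.
Solving for N: N^(-1/3) = w/160, so N = (160/w)^(3).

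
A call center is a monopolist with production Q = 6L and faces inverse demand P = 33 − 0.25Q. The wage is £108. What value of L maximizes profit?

Marginal revenue from the inverse demand is MR = 33 − 0.5Q.
The marginal product is MP_L = 6.
A monopolist hires until marginal revenue product equals the wage: MR·MP_L = w.
(33 − 3L)·6 = 108, so L = 5.

L* = 5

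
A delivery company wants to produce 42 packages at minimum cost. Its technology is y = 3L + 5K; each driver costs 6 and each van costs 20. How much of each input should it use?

L* = 14, K* = 0

The inputs are perfect substitutes, so the firm uses whichever has the lower cost per unit of output.
Cost per unit of output via L is w/3 = 2; via K it is r/5 = 4. L is cheaper.
Producing y = 42 with L alone: L = 14, K = 0.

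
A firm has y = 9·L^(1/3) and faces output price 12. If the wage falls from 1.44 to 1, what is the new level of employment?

From P·MP_L = w with MP_L = 3·L^(-2/3), the labor demand is L(w) = (36/w)^(3/2).
At w = 1.44: L = 125. At w = 1: L = 216.

L* = 216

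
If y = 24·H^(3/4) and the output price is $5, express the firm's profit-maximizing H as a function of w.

MP_H = (3/4)·24·H^(-1/4) = 18·H^(-1/4).
Setting P·MP_H = w: 90·H^(-1/4) = w.
Solving for H: H^(-1/4) = w/90, so H = (90/w)^(4).

H(w) = (90/w)^(4)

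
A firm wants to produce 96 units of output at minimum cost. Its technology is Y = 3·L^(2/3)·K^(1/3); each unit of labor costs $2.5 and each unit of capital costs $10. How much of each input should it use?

Cost minimization requires the marginal rate of technical substitution to equal the input-price ratio: MP_L/MP_K = w/r.
Here MP_L/MP_K = (2/3)·(K/L)/(1/3) = 2·(K/L). Setting this equal to 2.5/10 = 0.25 gives K = 0.125L.
Substituting into Y = 96: 3·L^(2/3)·(0.125L)^(1/3) = 96.
Solving, L = 64 and K = 8.

L* = 64, K* = 8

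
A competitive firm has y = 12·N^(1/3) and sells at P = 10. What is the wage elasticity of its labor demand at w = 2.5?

MP_N = (1/3)·12·N^(-2/3), so P·MP_N = w gives 40·N^(-2/3) = w.
Solving, N(w) = (40/w)^(3/2). This is a constant-elasticity form: N ∝ w^(−3/2), so ε = −3/2.

ε = -1.5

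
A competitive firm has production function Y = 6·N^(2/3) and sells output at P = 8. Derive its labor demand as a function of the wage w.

MP_N = (2/3)·6·N^(-1/3) = 4·N^(-1/3).
Setting P·MP_N = w: 32·N^(-1/3) = w.
Solving for N: N^(-1/3) = w/32, so N = (32/w)^(3).

N(w) = 32768/w³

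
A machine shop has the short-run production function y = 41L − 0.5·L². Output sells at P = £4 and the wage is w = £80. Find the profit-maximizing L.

The marginal product of L is MP_L = 41 − L.
A price-taking firm hires until the value of the marginal product equals the wage: P·MP_L = w, so 4·(41 − L) = 80.
Then 41 − L = 20, giving L = 21.

L* = 21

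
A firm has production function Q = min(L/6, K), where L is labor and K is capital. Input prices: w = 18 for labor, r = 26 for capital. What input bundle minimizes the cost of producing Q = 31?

With a fixed-proportions technology, the cost-minimizing bundle uses no slack in either input: L/6 = K = Q.
So L = 6·31 = 186 and K = 31.

L* = 186, K* = 31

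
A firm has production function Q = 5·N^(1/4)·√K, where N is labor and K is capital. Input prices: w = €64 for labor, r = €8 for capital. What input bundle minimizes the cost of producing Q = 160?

Cost minimization requires the marginal rate of technical substitution to equal the input-price ratio: MP_N/MP_K = w/r.
Here MP_N/MP_K = (1/4)·(K/N)/(1/2) = 0.5·(K/N). Setting this equal to 64/8 = 8 gives K = 16N.
Substituting into Q = 160: 5·N^(1/4)·(16N)^(1/2) = 160.
Solving, N = 16 and K = 256.

N* = 16, K* = 256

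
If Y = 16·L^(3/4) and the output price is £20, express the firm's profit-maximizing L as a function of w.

MP_L = (3/4)·16·L^(-1/4) = 12·L^(-1/4).
Setting P·MP_L = w: 240·L^(-1/4) = w.
Solving for L: L^(-1/4) = w/240, so L = (240/w)^(4).

L(w) = (240/w)^(4)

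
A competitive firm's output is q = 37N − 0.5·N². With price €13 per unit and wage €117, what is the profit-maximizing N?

The marginal product of N is MP_N = 37 − N.
A price-taking firm hires until the value of the marginal product equals the wage: P·MP_N = w, so 13·(37 − N) = 117.
Then 37 − N = 9, giving N = 28.

N* = 28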